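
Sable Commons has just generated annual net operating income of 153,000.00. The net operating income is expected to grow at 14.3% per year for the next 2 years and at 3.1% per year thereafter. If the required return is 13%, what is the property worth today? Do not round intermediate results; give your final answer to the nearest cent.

D_1 = 174879.00000
D_2 = 199886.69700
Terminal value at year 2: TV = D_2×(1+g_2)/(r−g_2) = 206083.18461/0.099 = 2081648.32936
P_0 = D_1/(1+r)^1 + D_2/(1+r)^2 + TV/(1+r)^2
    = 154760.17699 + 156540.60381 + 1630235.98509 = 1941536.76589

1941536.77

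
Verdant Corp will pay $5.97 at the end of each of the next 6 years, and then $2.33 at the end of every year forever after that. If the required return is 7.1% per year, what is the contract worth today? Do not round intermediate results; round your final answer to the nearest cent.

PV of 6-year annuity: $5.97 × [1 − (1+0.071)^−6] / 0.071 = 28.36861
Perpetuity value at year 6: $2.33 / 0.071 = 32.81690
PV of perpetuity: 32.81690 / (1+0.071)^6 = 21.74507
Total PV = 28.36861 + 21.74507 = 50.11367

$50.11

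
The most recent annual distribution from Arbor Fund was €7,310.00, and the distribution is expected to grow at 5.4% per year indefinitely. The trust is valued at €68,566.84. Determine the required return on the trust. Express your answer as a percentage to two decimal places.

D₁ = €7,310.00 × 1.054 = €7,704.7400
P = D₁/(r − g) ⇒ r = D₁/P + g = €7,704.7400/€68,566.84 + 0.054 = 0.112368 + 0.054 = 0.166368

16.64%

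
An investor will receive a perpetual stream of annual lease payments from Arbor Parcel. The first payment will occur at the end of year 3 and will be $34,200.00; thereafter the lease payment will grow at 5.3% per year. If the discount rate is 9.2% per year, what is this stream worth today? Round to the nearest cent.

$735387.46

Value at end of year 2: C₁ / (r − g) = $34,200.00 / (0.092 − 0.053) = $876,923.0769
Discount to today: PV = $876,923.0769 / (1 + 0.092)^2 = $876,923.0769 / 1.192464 = $735,387.46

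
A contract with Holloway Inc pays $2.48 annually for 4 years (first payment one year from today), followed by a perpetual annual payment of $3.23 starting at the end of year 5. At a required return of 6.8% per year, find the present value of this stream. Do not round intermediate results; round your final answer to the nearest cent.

$44.95

PV of 4-year annuity: $2.48 × [1 − (1+0.068)^−4] / 0.068 = 8.43835
Perpetuity value at year 4: $3.23 / 0.068 = 47.50000
PV of perpetuity: 47.50000 / (1+0.068)^4 = 36.50973
Total PV = 8.43835 + 36.50973 = 44.94808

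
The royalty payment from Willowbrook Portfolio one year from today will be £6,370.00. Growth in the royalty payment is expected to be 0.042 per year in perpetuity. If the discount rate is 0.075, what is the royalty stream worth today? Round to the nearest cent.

£193030.30

Growing perpetuity: P = D₁ / (r − g) = £6,370.0000 / (0.075 − 0.042) = £193,030.30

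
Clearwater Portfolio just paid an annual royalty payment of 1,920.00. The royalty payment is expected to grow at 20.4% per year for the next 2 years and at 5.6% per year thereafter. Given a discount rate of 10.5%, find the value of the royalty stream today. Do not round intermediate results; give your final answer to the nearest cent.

D_1 = 2311.68000
D_2 = 2783.26272
Terminal value at year 2: TV = D_2×(1+g_2)/(r−g_2) = 2939.12543/0.049 = 59982.15168
P_0 = D_1/(1+r)^1 + D_2/(1+r)^2 + TV/(1+r)^2
    = 2092.01810 + 2279.44778 + 49124.42553 = 53495.89140

53495.89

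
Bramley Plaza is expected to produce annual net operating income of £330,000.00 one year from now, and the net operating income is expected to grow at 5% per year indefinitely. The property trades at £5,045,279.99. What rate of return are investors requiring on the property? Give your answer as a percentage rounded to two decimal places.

P = D₁/(r − g) ⇒ r = D₁/P + g = £330,000.0000/£5,045,279.99 + 0.05 = 0.065408 + 0.05 = 0.115408

11.54%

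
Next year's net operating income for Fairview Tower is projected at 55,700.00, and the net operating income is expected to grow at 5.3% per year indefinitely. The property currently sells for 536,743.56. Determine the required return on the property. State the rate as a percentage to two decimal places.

15.68%

P = D₁/(r − g) ⇒ r = D₁/P + g = 55,700.0000/536,743.56 + 0.053 = 0.103774 + 0.053 = 0.156774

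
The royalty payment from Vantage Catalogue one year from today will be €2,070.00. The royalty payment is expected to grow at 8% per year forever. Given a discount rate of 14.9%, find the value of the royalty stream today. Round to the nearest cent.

€30000.00

Growing perpetuity: P = D₁ / (r − g) = €2,070.0000 / (0.149 − 0.08) = €30,000.00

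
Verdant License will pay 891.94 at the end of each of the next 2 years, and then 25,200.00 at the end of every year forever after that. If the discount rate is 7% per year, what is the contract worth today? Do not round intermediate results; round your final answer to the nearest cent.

316050.59

PV of 2-year annuity: 891.94 × [1 − (1+0.07)^−2] / 0.07 = 1612.64372
Perpetuity value at year 2: 25,200.00 / 0.07 = 360000.00000
PV of perpetuity: 360000.00000 / (1+0.07)^2 = 314437.94218
Total PV = 1612.64372 + 314437.94218 = 316050.58590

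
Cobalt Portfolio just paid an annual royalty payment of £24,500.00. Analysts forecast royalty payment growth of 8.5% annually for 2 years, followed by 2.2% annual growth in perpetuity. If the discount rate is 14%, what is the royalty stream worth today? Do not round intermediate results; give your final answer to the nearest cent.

D_1 = 26582.50000
D_2 = 28842.01250
Terminal value at year 2: TV = D_2×(1+g_2)/(r−g_2) = 29476.53678/0.118 = 249801.15911
P_0 = D_1/(1+r)^1 + D_2/(1+r)^2 + TV/(1+r)^2
    = 23317.98246 + 22192.99207 + 192213.88051 = 237724.85504

£237724.86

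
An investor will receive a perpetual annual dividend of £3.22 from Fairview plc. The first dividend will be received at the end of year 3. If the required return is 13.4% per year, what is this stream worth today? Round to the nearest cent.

Value at end of year 2: C / r = £3.22 / 0.134 = £24.0299
Discount to today: PV = £24.0299 / (1 + 0.134)^2 = £24.0299 / 1.285956 = £18.69

£18.69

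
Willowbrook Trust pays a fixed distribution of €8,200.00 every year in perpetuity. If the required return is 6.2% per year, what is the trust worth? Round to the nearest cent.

Level perpetuity: PV = C / r = €8,200.00 / 0.062 = €132,258.06

€132258.06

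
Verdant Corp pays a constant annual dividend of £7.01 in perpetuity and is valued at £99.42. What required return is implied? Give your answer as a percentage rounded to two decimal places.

7.05%

P = C/r ⇒ r = C/P = £7.01/£99.42 = 0.070509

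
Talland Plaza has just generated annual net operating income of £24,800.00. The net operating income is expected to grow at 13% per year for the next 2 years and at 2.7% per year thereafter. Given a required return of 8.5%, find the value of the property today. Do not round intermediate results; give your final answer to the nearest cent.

D_1 = 28024.00000
D_2 = 31667.12000
Terminal value at year 2: TV = D_2×(1+g_2)/(r−g_2) = 32522.13224/0.058 = 560726.41793
P_0 = D_1/(1+r)^1 + D_2/(1+r)^2 + TV/(1+r)^2
    = 25828.57143 + 26899.80250 + 476312.02016 = 529040.39409

£529040.39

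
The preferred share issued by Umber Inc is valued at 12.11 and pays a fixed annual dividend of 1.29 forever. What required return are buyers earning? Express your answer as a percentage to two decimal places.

10.65%

P = C/r ⇒ r = C/P = 1.29/12.11 = 0.106524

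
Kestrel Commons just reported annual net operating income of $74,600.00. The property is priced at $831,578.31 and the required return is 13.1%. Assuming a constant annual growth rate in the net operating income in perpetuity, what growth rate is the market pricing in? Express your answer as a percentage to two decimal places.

3.79%

P = D₀(1+g)/(r−g) ⇒ P(r−g) = D₀(1+g) ⇒ g(P+D₀) = P·r − D₀
g = (P·r − D₀)/(P + D₀) = ($831,578.31×0.131 − $74,600.00) / ($831,578.31 + $74,600.00) = 0.037892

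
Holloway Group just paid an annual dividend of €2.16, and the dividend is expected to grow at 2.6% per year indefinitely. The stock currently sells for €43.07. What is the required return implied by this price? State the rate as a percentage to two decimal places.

7.75%

D₁ = €2.16 × 1.026 = €2.2162
P = D₁/(r − g) ⇒ r = D₁/P + g = €2.2162/€43.07 + 0.026 = 0.051455 + 0.026 = 0.077455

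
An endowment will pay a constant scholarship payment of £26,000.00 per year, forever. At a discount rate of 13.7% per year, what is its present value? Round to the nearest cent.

£189781.02

Level perpetuity: PV = C / r = £26,000.00 / 0.137 = £189,781.02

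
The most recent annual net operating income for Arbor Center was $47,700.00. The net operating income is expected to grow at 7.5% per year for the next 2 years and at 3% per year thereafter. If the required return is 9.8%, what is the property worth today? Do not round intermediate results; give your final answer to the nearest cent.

$784985.84

D_1 = 51277.50000
D_2 = 55123.31250
Terminal value at year 2: TV = D_2×(1+g_2)/(r−g_2) = 56777.01187/0.068 = 834956.05699
P_0 = D_1/(1+r)^1 + D_2/(1+r)^2 + TV/(1+r)^2
    = 46700.81967 + 45722.56935 + 692562.44752 = 784985.83655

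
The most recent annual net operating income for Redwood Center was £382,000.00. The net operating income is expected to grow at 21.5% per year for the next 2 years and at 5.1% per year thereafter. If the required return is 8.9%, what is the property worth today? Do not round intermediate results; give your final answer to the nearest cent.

£14053329.71

D_1 = 464130.00000
D_2 = 563917.95000
Terminal value at year 2: TV = D_2×(1+g_2)/(r−g_2) = 592677.76545/0.038 = 15596783.30132
P_0 = D_1/(1+r)^1 + D_2/(1+r)^2 + TV/(1+r)^2
    = 426198.34711 + 475510.55256 + 13151620.80890 = 14053329.70857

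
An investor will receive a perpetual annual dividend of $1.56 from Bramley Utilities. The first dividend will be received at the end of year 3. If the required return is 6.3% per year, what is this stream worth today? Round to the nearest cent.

$21.91

Value at end of year 2: C / r = $1.56 / 0.063 = $24.7619
Discount to today: PV = $24.7619 / (1 + 0.063)^2 = $24.7619 / 1.129969 = $21.91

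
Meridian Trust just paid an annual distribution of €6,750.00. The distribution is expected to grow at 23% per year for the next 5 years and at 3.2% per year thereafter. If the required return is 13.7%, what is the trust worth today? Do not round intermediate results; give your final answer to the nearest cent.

D_1 = 8302.50000
D_2 = 10212.07500
D_3 = 12560.85225
D_4 = 15449.84827
D_5 = 19003.31337
Terminal value at year 5: TV = D_5×(1+g_2)/(r−g_2) = 19611.41940/0.105 = 186775.42283
P_0 = D_1/(1+r)^1 + D_2/(1+r)^2 + D_3/(1+r)^3 + D_4/(1+r)^4 + D_5/(1+r)^5 + TV/(1+r)^5
    = 7302.11082 + 7899.38110 + 8545.50462 + 9244.47729 + 10000.62187 + 98291.82637 = 141283.92206

€141283.92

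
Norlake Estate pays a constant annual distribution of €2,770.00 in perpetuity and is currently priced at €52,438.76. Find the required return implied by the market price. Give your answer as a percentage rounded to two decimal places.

5.28%

P = C/r ⇒ r = C/P = €2,770.00/€52,438.76 = 0.052824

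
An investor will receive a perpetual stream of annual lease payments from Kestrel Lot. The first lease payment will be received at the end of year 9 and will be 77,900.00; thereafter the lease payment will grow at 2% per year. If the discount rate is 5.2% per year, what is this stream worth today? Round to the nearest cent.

1622787.15

Value at end of year 8: C₁ / (r − g) = 77,900.00 / (0.052 − 0.02) = 2,434,375.0000
Discount to today: PV = 2,434,375.0000 / (1 + 0.052)^8 = 2,434,375.0000 / 1.500120 = 1,622,787.15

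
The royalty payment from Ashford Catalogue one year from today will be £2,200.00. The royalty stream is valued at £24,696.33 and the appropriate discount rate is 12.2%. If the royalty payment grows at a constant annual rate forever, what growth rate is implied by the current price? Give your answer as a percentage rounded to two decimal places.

3.29%

P = D₁/(r−g) ⇒ g = r − D₁/P = 0.122 − £2,200.00/£24,696.33 = 0.032918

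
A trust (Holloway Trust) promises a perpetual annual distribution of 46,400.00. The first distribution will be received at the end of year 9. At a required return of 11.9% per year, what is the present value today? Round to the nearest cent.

Value at end of year 8: C / r = 46,400.00 / 0.119 = 389,915.9664
Discount to today: PV = 389,915.9664 / (1 + 0.119)^8 = 389,915.9664 / 2.458333 = 158,609.91

158609.91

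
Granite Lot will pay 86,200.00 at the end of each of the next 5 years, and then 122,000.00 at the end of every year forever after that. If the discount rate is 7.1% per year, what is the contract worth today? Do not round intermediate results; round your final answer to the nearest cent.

PV of 5-year annuity: 86,200.00 × [1 − (1+0.071)^−5] / 0.071 = 352492.69527
Perpetuity value at year 5: 122,000.00 / 0.071 = 1718309.85915
PV of perpetuity: 1718309.85915 / (1+0.071)^5 = 1219422.28580
Total PV = 352492.69527 + 1219422.28580 = 1571914.98107

1571914.98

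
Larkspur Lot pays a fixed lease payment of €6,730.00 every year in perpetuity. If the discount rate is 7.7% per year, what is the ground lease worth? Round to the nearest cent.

€87402.60

Level perpetuity: PV = C / r = €6,730.00 / 0.077 = €87,402.60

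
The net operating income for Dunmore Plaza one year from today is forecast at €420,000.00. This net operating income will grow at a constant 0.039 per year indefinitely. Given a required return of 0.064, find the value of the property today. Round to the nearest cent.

€16800000.00

Growing perpetuity: P = D₁ / (r − g) = €420,000.0000 / (0.064 − 0.039) = €16,800,000.00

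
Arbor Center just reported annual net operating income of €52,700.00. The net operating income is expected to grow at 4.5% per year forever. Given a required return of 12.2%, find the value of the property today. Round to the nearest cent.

€715214.29

D₁ = D₀ × (1 + g) = €52,700.00 × 1.045 = €55,071.5000
Growing perpetuity: P = D₁ / (r − g) = €55,071.5000 / (0.122 − 0.045) = €715,214.29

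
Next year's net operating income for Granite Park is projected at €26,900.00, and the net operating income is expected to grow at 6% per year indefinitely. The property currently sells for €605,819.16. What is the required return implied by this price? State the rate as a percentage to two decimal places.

P = D₁/(r − g) ⇒ r = D₁/P + g = €26,900.0000/€605,819.16 + 0.06 = 0.044403 + 0.06 = 0.104403

10.44%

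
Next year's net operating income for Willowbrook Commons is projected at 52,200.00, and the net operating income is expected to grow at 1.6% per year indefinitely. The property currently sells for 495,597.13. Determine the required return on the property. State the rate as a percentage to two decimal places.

12.13%

P = D₁/(r − g) ⇒ r = D₁/P + g = 52,200.0000/495,597.13 + 0.016 = 0.105327 + 0.016 = 0.121327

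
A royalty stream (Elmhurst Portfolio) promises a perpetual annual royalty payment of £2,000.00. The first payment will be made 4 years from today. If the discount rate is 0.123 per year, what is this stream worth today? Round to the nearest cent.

Value at end of year 3: C / r = £2,000.00 / 0.123 = £16,260.1626
Discount to today: PV = £16,260.1626 / (1 + 0.123)^3 = £16,260.1626 / 1.416248 = £11,481.16

£11481.16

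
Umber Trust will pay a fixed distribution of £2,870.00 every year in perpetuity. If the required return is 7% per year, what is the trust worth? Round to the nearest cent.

£41000.00

Level perpetuity: PV = C / r = £2,870.00 / 0.07 = £41,000.00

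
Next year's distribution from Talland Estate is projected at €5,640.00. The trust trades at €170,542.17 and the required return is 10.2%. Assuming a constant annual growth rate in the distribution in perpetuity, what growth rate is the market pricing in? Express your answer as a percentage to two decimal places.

6.89%

P = D₁/(r−g) ⇒ g = r − D₁/P = 0.102 − €5,640.00/€170,542.17 = 0.068929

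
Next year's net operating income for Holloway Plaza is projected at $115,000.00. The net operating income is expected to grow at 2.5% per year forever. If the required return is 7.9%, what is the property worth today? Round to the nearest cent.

Growing perpetuity: P = D₁ / (r − g) = $115,000.0000 / (0.079 − 0.025) = $2,129,629.63

$2129629.63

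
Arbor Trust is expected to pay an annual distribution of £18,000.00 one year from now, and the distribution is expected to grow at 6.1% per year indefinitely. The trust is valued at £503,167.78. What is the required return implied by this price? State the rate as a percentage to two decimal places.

9.68%

P = D₁/(r − g) ⇒ r = D₁/P + g = £18,000.0000/£503,167.78 + 0.061 = 0.035773 + 0.061 = 0.096773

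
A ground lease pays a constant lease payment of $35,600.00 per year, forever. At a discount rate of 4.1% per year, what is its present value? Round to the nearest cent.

$868292.68

Level perpetuity: PV = C / r = $35,600.00 / 0.041 = $868,292.68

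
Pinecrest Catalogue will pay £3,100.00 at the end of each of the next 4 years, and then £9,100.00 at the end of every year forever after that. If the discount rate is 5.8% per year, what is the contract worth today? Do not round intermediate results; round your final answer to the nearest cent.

PV of 4-year annuity: £3,100.00 × [1 − (1+0.058)^−4] / 0.058 = 10791.20509
Perpetuity value at year 4: £9,100.00 / 0.058 = 156896.55172
PV of perpetuity: 156896.55172 / (1+0.058)^4 = 125219.14323
Total PV = 10791.20509 + 125219.14323 = 136010.34832

£136010.35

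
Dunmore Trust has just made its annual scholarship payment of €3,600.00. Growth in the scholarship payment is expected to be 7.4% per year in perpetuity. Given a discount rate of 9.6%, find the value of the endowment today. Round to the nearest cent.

€175745.45

D₁ = D₀ × (1 + g) = €3,600.00 × 1.074 = €3,866.4000
Growing perpetuity: P = D₁ / (r − g) = €3,866.4000 / (0.096 − 0.074) = €175,745.45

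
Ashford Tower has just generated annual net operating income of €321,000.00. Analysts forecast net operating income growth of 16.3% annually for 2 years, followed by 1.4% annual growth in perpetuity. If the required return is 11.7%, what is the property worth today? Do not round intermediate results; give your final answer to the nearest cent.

€4107977.49

D_1 = 373323.00000
D_2 = 434174.64900
Terminal value at year 2: TV = D_2×(1+g_2)/(r−g_2) = 440253.09409/0.103 = 4274301.88433
P_0 = D_1/(1+r)^1 + D_2/(1+r)^2 + TV/(1+r)^2
    = 334219.33751 + 347983.07030 + 3425775.08043 = 4107977.48824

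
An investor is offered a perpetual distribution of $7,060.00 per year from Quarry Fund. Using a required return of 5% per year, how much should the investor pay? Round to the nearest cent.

Level perpetuity: PV = C / r = $7,060.00 / 0.05 = $141,200.00

$141200.00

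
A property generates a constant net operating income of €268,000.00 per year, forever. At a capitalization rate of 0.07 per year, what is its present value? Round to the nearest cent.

Level perpetuity: PV = C / r = €268,000.00 / 0.07 = €3,828,571.43

€3828571.43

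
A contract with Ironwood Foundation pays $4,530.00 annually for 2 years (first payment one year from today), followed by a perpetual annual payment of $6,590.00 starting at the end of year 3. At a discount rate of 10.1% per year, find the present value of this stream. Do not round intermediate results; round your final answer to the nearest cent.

PV of 2-year annuity: $4,530.00 × [1 − (1+0.101)^−2] / 0.101 = 7851.44543
Perpetuity value at year 2: $6,590.00 / 0.101 = 65247.52475
PV of perpetuity: 65247.52475 / (1+0.101)^2 = 53825.66485
Total PV = 7851.44543 + 53825.66485 = 61677.11028

$61677.11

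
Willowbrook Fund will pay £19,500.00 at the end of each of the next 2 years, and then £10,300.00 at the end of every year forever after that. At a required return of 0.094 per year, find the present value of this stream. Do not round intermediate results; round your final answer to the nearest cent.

PV of 2-year annuity: £19,500.00 × [1 − (1+0.094)^−2] / 0.094 = 34117.45636
Perpetuity value at year 2: £10,300.00 / 0.094 = 109574.46809
PV of perpetuity: 109574.46809 / (1+0.094)^2 = 91553.45267
Total PV = 34117.45636 + 91553.45267 = 125670.90903

£125670.91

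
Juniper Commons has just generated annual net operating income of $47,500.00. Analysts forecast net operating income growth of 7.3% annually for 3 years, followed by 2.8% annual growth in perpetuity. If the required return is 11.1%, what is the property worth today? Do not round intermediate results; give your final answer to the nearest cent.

$662959.89

D_1 = 50967.50000
D_2 = 54688.12750
D_3 = 58680.36081
Terminal value at year 3: TV = D_3×(1+g_2)/(r−g_2) = 60323.41091/0.083 = 726788.08325
P_0 = D_1/(1+r)^1 + D_2/(1+r)^2 + D_3/(1+r)^3 + TV/(1+r)^3
    = 45875.33753 + 44306.24408 + 42790.81899 + 529987.49304 = 662959.89365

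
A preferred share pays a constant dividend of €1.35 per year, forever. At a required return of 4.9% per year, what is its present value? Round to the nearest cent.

€27.55

Level perpetuity: PV = C / r = €1.35 / 0.049 = €27.55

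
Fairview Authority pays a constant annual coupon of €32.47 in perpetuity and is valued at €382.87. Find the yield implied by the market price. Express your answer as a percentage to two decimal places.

8.48%

P = C/r ⇒ r = C/P = €32.47/€382.87 = 0.084807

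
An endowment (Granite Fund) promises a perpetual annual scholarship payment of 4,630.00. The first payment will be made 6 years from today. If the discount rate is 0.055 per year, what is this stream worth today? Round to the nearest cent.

64410.40

Value at end of year 5: C / r = 4,630.00 / 0.055 = 84,181.8182
Discount to today: PV = 84,181.8182 / (1 + 0.055)^5 = 84,181.8182 / 1.306960 = 64,410.40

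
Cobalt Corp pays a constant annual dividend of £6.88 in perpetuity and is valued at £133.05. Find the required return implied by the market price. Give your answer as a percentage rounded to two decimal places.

5.17%

P = C/r ⇒ r = C/P = £6.88/£133.05 = 0.051710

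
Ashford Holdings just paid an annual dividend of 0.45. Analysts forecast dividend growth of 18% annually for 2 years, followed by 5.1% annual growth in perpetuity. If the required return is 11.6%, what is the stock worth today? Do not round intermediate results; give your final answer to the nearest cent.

D_1 = 0.53100
D_2 = 0.62658
Terminal value at year 2: TV = D_2×(1+g_2)/(r−g_2) = 0.65854/0.065 = 10.13132
P_0 = D_1/(1+r)^1 + D_2/(1+r)^2 + TV/(1+r)^2
    = 0.47581 + 0.50309 + 8.13462 = 9.11352

9.11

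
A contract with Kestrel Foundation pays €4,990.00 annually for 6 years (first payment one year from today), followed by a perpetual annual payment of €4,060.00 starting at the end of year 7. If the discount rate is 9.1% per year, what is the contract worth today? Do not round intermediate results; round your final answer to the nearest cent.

€48774.88

PV of 6-year annuity: €4,990.00 × [1 − (1+0.091)^−6] / 0.091 = 22318.15145
Perpetuity value at year 6: €4,060.00 / 0.091 = 44615.38462
PV of perpetuity: 44615.38462 / (1+0.091)^6 = 26456.72833
Total PV = 22318.15145 + 26456.72833 = 48774.87978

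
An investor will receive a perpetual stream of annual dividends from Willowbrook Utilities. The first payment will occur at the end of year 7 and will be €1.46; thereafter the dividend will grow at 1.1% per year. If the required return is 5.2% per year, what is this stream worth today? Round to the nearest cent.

Value at end of year 6: C₁ / (r − g) = €1.46 / (0.052 − 0.011) = €35.6098
Discount to today: PV = €35.6098 / (1 + 0.052)^6 = €35.6098 / 1.355484 = €26.27

€26.27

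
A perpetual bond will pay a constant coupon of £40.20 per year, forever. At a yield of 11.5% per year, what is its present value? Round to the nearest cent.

£349.57

Level perpetuity: PV = C / r = £40.20 / 0.115 = £349.57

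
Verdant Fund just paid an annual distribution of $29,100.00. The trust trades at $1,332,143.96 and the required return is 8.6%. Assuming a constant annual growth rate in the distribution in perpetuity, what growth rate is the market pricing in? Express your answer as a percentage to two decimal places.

6.28%

P = D₀(1+g)/(r−g) ⇒ P(r−g) = D₀(1+g) ⇒ g(P+D₀) = P·r − D₀
g = (P·r − D₀)/(P + D₀) = ($1,332,143.96×0.086 − $29,100.00) / ($1,332,143.96 + $29,100.00) = 0.062784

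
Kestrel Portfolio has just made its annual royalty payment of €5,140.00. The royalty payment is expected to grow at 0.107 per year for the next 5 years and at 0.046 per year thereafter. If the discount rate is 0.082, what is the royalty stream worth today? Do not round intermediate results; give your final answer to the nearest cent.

€194952.16

D_1 = 5689.98000
D_2 = 6298.80786
D_3 = 6972.78030
D_4 = 7718.86779
D_5 = 8544.78665
Terminal value at year 5: TV = D_5×(1+g_2)/(r−g_2) = 8937.84683/0.036 = 248273.52314
P_0 = D_1/(1+r)^1 + D_2/(1+r)^2 + D_3/(1+r)^3 + D_4/(1+r)^4 + D_5/(1+r)^5 + TV/(1+r)^5
    = 5258.76155 + 5380.26713 + 5504.58015 + 5631.76545 + 5761.88942 + 167414.89827 = 194952.16198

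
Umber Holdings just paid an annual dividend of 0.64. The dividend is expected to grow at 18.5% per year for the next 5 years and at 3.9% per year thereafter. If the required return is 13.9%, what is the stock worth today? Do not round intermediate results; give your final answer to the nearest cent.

11.71

D_1 = 0.75840
D_2 = 0.89870
D_3 = 1.06496
D_4 = 1.26198
D_5 = 1.49545
Terminal value at year 5: TV = D_5×(1+g_2)/(r−g_2) = 1.55377/0.1 = 15.53772
P_0 = D_1/(1+r)^1 + D_2/(1+r)^2 + D_3/(1+r)^3 + D_4/(1+r)^4 + D_5/(1+r)^5 + TV/(1+r)^5
    = 0.66585 + 0.69274 + 0.72072 + 0.74982 + 0.78011 + 8.10529 = 11.71452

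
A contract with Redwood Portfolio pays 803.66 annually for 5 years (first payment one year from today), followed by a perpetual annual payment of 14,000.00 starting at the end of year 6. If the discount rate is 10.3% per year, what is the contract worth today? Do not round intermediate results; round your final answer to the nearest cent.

PV of 5-year annuity: 803.66 × [1 − (1+0.103)^−5] / 0.103 = 3023.29829
Perpetuity value at year 5: 14,000.00 / 0.103 = 135922.33010
PV of perpetuity: 135922.33010 / (1+0.103)^5 = 83255.56047
Total PV = 3023.29829 + 83255.56047 = 86278.85876

86278.86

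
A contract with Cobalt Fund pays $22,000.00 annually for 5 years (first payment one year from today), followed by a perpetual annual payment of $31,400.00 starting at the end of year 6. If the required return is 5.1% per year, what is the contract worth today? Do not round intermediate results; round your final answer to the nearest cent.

PV of 5-year annuity: $22,000.00 × [1 − (1+0.051)^−5] / 0.051 = 94985.76523
Perpetuity value at year 5: $31,400.00 / 0.051 = 615686.27451
PV of perpetuity: 615686.27451 / (1+0.051)^5 = 480115.68232
Total PV = 94985.76523 + 480115.68232 = 575101.44755

$575101.45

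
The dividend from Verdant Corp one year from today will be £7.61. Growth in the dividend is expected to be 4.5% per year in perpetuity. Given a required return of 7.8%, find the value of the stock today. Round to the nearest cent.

£230.61

Growing perpetuity: P = D₁ / (r − g) = £7.6100 / (0.078 − 0.045) = £230.61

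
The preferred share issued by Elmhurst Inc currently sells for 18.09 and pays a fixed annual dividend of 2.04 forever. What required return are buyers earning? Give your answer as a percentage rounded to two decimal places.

P = C/r ⇒ r = C/P = 2.04/18.09 = 0.112769

11.28%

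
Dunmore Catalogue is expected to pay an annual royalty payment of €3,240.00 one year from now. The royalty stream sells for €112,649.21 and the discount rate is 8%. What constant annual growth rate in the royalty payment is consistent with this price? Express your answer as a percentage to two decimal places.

5.12%

P = D₁/(r−g) ⇒ g = r − D₁/P = 0.08 − €3,240.00/€112,649.21 = 0.051238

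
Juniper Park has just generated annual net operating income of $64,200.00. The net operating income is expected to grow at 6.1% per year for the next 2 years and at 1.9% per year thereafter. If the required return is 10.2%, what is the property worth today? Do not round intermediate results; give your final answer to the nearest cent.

D_1 = 68116.20000
D_2 = 72271.28820
Terminal value at year 2: TV = D_2×(1+g_2)/(r−g_2) = 73644.44268/0.083 = 887282.44188
P_0 = D_1/(1+r)^1 + D_2/(1+r)^2 + TV/(1+r)^2
    = 61811.43376 + 59511.73432 + 730632.01527 = 851955.18335

$851955.18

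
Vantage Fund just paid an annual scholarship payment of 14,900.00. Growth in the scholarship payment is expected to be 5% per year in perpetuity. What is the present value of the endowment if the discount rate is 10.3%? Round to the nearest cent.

295188.68

D₁ = D₀ × (1 + g) = 14,900.00 × 1.05 = 15,645.0000
Growing perpetuity: P = D₁ / (r − g) = 15,645.0000 / (0.103 − 0.05) = 295,188.68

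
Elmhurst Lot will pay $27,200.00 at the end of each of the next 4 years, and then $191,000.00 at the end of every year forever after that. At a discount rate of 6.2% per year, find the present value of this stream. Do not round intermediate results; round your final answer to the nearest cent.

$2515650.59

PV of 4-year annuity: $27,200.00 × [1 − (1+0.062)^−4] / 0.062 = 93820.83268
Perpetuity value at year 4: $191,000.00 / 0.062 = 3080645.16129
PV of perpetuity: 3080645.16129 / (1+0.062)^4 = 2421829.75535
Total PV = 93820.83268 + 2421829.75535 = 2515650.58803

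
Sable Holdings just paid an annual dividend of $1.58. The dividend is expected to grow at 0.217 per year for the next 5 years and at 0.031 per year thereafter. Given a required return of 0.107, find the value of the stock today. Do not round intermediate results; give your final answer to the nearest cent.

$45.01

D_1 = 1.92286
D_2 = 2.34012
D_3 = 2.84793
D_4 = 3.46593
D_5 = 4.21803
Terminal value at year 5: TV = D_5×(1+g_2)/(r−g_2) = 4.34879/0.076 = 57.22095
P_0 = D_1/(1+r)^1 + D_2/(1+r)^2 + D_3/(1+r)^3 + D_4/(1+r)^4 + D_5/(1+r)^5 + TV/(1+r)^5
    = 1.73700 + 1.90960 + 2.09936 + 2.30796 + 2.53730 + 34.42048 = 45.01170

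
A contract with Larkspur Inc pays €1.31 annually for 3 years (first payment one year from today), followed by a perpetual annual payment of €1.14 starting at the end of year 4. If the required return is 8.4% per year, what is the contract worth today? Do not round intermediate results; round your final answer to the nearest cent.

PV of 3-year annuity: €1.31 × [1 − (1+0.084)^−3] / 0.084 = 3.35178
Perpetuity value at year 3: €1.14 / 0.084 = 13.57143
PV of perpetuity: 13.57143 / (1+0.084)^3 = 10.65461
Total PV = 3.35178 + 10.65461 = 14.00639

€14.01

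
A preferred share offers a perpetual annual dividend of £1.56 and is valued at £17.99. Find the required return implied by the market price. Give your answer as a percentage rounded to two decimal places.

8.67%

P = C/r ⇒ r = C/P = £1.56/£17.99 = 0.086715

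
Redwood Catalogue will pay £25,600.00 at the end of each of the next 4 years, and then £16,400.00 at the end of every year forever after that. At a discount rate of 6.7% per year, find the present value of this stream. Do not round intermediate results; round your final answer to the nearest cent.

PV of 4-year annuity: £25,600.00 × [1 − (1+0.067)^−4] / 0.067 = 87303.12408
Perpetuity value at year 4: £16,400.00 / 0.067 = 244776.11940
PV of perpetuity: 244776.11940 / (1+0.067)^4 = 188847.55554
Total PV = 87303.12408 + 188847.55554 = 276150.67962

£276150.68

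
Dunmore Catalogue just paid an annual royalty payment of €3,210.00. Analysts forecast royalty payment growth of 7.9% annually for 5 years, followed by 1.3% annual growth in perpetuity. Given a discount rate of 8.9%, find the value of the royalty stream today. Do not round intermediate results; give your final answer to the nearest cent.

€56470.44

D_1 = 3463.59000
D_2 = 3737.21361
D_3 = 4032.45349
D_4 = 4351.01731
D_5 = 4694.74768
Terminal value at year 5: TV = D_5×(1+g_2)/(r−g_2) = 4755.77940/0.076 = 62576.04471
P_0 = D_1/(1+r)^1 + D_2/(1+r)^2 + D_3/(1+r)^3 + D_4/(1+r)^4 + D_5/(1+r)^5 + TV/(1+r)^5
    = 3180.52342 + 3151.31751 + 3122.37979 + 3093.70780 + 3065.29910 + 40857.21031 = 56470.43792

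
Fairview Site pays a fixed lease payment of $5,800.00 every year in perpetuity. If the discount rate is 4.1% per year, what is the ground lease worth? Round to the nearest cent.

Level perpetuity: PV = C / r = $5,800.00 / 0.041 = $141,463.41

$141463.41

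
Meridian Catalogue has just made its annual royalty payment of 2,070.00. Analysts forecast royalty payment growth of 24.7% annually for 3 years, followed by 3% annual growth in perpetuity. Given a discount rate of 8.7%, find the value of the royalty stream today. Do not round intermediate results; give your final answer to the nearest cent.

D_1 = 2581.29000
D_2 = 3218.86863
D_3 = 4013.92918
Terminal value at year 3: TV = D_3×(1+g_2)/(r−g_2) = 4134.34706/0.057 = 72532.40451
P_0 = D_1/(1+r)^1 + D_2/(1+r)^2 + D_3/(1+r)^3 + TV/(1+r)^3
    = 2374.69181 + 2724.23247 + 3125.22344 + 56473.33593 = 64697.48365

64697.48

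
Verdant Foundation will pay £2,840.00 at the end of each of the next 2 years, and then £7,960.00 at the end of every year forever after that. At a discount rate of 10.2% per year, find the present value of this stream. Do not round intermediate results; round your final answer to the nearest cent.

PV of 2-year annuity: £2,840.00 × [1 − (1+0.102)^−2] / 0.102 = 4915.72821
Perpetuity value at year 2: £7,960.00 / 0.102 = 78039.21569
PV of perpetuity: 78039.21569 / (1+0.102)^2 = 64261.32958
Total PV = 4915.72821 + 64261.32958 = 69177.05779

£69177.06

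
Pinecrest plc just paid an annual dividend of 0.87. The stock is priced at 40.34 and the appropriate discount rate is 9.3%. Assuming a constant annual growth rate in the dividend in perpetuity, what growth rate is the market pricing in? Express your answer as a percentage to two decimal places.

6.99%

P = D₀(1+g)/(r−g) ⇒ P(r−g) = D₀(1+g) ⇒ g(P+D₀) = P·r − D₀
g = (P·r − D₀)/(P + D₀) = (40.34×0.093 − 0.87) / (40.34 + 0.87) = 0.069925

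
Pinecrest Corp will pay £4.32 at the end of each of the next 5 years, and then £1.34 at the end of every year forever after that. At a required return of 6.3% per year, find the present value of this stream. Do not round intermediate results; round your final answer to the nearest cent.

£33.72

PV of 5-year annuity: £4.32 × [1 − (1+0.063)^−5] / 0.063 = 18.04985
Perpetuity value at year 5: £1.34 / 0.063 = 21.26984
PV of perpetuity: 21.26984 / (1+0.063)^5 = 15.67104
Total PV = 18.04985 + 15.67104 = 33.72090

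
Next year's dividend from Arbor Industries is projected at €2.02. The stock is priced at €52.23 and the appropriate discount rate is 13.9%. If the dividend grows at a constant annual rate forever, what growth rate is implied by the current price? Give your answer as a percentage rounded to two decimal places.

P = D₁/(r−g) ⇒ g = r − D₁/P = 0.139 − €2.02/€52.23 = 0.100325

10.03%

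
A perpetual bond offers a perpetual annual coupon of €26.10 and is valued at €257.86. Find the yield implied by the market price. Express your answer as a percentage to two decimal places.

P = C/r ⇒ r = C/P = €26.10/€257.86 = 0.101218

10.12%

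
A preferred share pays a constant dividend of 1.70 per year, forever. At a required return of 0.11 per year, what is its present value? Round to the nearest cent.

Level perpetuity: PV = C / r = 1.70 / 0.11 = 15.45

15.45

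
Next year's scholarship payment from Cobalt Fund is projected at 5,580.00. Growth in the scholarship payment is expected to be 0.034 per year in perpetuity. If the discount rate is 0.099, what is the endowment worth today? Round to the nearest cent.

85846.15

Growing perpetuity: P = D₁ / (r − g) = 5,580.0000 / (0.099 − 0.034) = 85,846.15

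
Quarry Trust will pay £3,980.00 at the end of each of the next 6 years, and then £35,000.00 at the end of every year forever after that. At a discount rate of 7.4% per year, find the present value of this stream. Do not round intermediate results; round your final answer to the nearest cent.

PV of 6-year annuity: £3,980.00 × [1 − (1+0.074)^−6] / 0.074 = 18738.81607
Perpetuity value at year 6: £35,000.00 / 0.074 = 472972.97297
PV of perpetuity: 472972.97297 / (1+0.074)^6 = 308184.38941
Total PV = 18738.81607 + 308184.38941 = 326923.20548

£326923.21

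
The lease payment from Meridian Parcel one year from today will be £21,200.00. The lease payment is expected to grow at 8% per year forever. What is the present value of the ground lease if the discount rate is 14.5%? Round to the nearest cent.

£326153.85

Growing perpetuity: P = D₁ / (r − g) = £21,200.0000 / (0.145 − 0.08) = £326,153.85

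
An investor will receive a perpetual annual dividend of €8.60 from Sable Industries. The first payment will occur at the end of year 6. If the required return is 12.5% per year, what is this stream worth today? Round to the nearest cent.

€38.18

Value at end of year 5: C / r = €8.60 / 0.125 = €68.8000
Discount to today: PV = €68.8000 / (1 + 0.125)^5 = €68.8000 / 1.802032 = €38.18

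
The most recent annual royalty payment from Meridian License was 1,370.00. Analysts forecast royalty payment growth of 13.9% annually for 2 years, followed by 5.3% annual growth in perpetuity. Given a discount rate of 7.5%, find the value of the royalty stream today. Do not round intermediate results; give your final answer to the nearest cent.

76602.93

D_1 = 1560.43000
D_2 = 1777.32977
Terminal value at year 2: TV = D_2×(1+g_2)/(r−g_2) = 1871.52825/0.022 = 85069.46581
P_0 = D_1/(1+r)^1 + D_2/(1+r)^2 + TV/(1+r)^2
    = 1451.56279 + 1537.98141 + 73613.38307 = 76602.92727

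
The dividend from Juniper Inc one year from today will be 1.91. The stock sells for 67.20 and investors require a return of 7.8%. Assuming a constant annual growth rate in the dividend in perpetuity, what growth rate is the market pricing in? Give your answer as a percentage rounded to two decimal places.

P = D₁/(r−g) ⇒ g = r − D₁/P = 0.078 − 1.91/67.20 = 0.049577

4.96%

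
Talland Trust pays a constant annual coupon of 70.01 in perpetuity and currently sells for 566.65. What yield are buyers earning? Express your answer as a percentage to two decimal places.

12.36%

P = C/r ⇒ r = C/P = 70.01/566.65 = 0.123551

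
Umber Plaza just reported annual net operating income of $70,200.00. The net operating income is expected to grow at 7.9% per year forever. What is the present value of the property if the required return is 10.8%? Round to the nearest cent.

$2611924.14

D₁ = D₀ × (1 + g) = $70,200.00 × 1.079 = $75,745.8000
Growing perpetuity: P = D₁ / (r − g) = $75,745.8000 / (0.108 − 0.079) = $2,611,924.14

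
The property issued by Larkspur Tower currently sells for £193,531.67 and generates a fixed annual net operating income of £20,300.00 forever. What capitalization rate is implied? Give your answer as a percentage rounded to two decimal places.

P = C/r ⇒ r = C/P = £20,300.00/£193,531.67 = 0.104892

10.49%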